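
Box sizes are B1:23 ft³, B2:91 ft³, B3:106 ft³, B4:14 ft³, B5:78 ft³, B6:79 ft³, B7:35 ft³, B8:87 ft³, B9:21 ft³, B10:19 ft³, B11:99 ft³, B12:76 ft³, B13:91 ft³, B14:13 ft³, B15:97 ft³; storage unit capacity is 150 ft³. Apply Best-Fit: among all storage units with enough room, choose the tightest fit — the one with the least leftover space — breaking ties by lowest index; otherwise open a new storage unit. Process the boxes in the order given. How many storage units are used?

storage unit 1: place B1 (23 ft³), 127 ft³ left
storage unit 1: place B2 (91 ft³), 36 ft³ left
storage unit 2: place B3 (106 ft³), 44 ft³ left
storage unit 1: place B4 (14 ft³), 22 ft³ left
storage unit 3: place B5 (78 ft³), 72 ft³ left
storage unit 4: place B6 (79 ft³), 71 ft³ left
storage unit 2: place B7 (35 ft³), 9 ft³ left
storage unit 5: place B8 (87 ft³), 63 ft³ left
storage unit 1: place B9 (21 ft³), 1 ft³ left
storage unit 5: place B10 (19 ft³), 44 ft³ left
storage unit 6: place B11 (99 ft³), 51 ft³ left
storage unit 7: place B12 (76 ft³), 74 ft³ left
storage unit 8: place B13 (91 ft³), 59 ft³ left
storage unit 5: place B14 (13 ft³), 31 ft³ left
storage unit 9: place B15 (97 ft³), 53 ft³ left

9 storage units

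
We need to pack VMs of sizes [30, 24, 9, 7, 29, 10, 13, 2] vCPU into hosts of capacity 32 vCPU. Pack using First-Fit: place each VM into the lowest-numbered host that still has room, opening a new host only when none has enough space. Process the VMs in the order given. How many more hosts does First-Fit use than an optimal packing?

First-Fit: [30,2] [24,7] [9,10,13] [29] → 4 hosts.
Total size 124 vCPU; any packing needs at least ⌈124/32⌉ = 4 hosts.
So 4 is already optimal.

0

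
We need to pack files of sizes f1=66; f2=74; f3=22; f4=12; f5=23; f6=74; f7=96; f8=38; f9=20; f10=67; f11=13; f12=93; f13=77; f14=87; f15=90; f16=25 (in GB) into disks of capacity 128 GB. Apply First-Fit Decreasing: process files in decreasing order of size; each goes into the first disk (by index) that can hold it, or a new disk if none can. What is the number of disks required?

Sorted descending: 96, 93, 90, 87, 77, 74, 74, 67, 66, 38, 25, 23, 22, 20, 13, 12.
Put 96 GB in disk 1; 32 GB remain.
Put 93 GB in disk 2; 35 GB remain.
Put 90 GB in disk 3; 38 GB remain.
Put 87 GB in disk 4; 41 GB remain.
Put 77 GB in disk 5; 51 GB remain.
Put 74 GB in disk 6; 54 GB remain.
Put 74 GB in disk 7; 54 GB remain.
Put 67 GB in disk 8; 61 GB remain.
Put 66 GB in disk 9; 62 GB remain.
Put 38 GB in disk 3; 0 GB remain.
Put 25 GB in disk 1; 7 GB remain.
Put 23 GB in disk 2; 12 GB remain.
Put 22 GB in disk 4; 19 GB remain.
Put 20 GB in disk 5; 31 GB remain.
Put 13 GB in disk 4; 6 GB remain.
Put 12 GB in disk 2; 0 GB remain.
Final disks: [96,25] [93,23,12] [90,38] [87,22,13] [77,20] [74] [74] [67] [66].

9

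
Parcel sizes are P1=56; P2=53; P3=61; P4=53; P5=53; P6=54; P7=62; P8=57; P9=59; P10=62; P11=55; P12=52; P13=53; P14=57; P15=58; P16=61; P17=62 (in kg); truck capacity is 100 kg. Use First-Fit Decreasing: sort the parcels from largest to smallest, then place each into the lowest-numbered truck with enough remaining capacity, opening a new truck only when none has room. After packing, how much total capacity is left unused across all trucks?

Sorted descending: 62, 62, 62, 61, 61, 59, 58, 57, 57, 56, 55, 54, 53, 53, 53, 53, 52.
truck 1: place 62 kg, 38 kg left
truck 2: place 62 kg, 38 kg left
truck 3: place 62 kg, 38 kg left
truck 4: place 61 kg, 39 kg left
truck 5: place 61 kg, 39 kg left
truck 6: place 59 kg, 41 kg left
truck 7: place 58 kg, 42 kg left
truck 8: place 57 kg, 43 kg left
truck 9: place 57 kg, 43 kg left
truck 10: place 56 kg, 44 kg left
truck 11: place 55 kg, 45 kg left
truck 12: place 54 kg, 46 kg left
truck 13: place 53 kg, 47 kg left
truck 14: place 53 kg, 47 kg left
truck 15: place 53 kg, 47 kg left
truck 16: place 53 kg, 47 kg left
truck 17: place 52 kg, 48 kg left
17 trucks × 100 kg = 1700 kg; used 968 kg; unused 732 kg.

732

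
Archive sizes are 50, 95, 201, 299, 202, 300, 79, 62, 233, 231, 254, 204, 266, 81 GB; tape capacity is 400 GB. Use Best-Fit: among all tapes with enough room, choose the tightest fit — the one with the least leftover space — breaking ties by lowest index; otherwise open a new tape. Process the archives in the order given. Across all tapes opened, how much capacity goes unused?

1043

50 GB → tape 1 (remaining 350 GB)
95 GB → tape 1 (remaining 255 GB)
201 GB → tape 1 (remaining 54 GB)
299 GB → tape 2 (remaining 101 GB)
202 GB → tape 3 (remaining 198 GB)
300 GB → tape 4 (remaining 100 GB)
79 GB → tape 4 (remaining 21 GB)
62 GB → tape 2 (remaining 39 GB)
233 GB → tape 5 (remaining 167 GB)
231 GB → tape 6 (remaining 169 GB)
254 GB → tape 7 (remaining 146 GB)
204 GB → tape 8 (remaining 196 GB)
266 GB → tape 9 (remaining 134 GB)
81 GB → tape 9 (remaining 53 GB)
9 tapes × 400 GB = 3600 GB; used 2557 GB; unused 1043 GB.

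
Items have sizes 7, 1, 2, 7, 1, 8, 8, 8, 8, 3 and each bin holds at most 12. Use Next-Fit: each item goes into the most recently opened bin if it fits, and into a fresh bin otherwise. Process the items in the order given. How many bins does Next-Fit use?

bin 1: place 7, 5 left
bin 1: place 1, 4 left
bin 1: place 2, 2 left
bin 2: place 7, 5 left
bin 2: place 1, 4 left
bin 3: place 8, 4 left
bin 4: place 8, 4 left
bin 5: place 8, 4 left
bin 6: place 8, 4 left
bin 6: place 3, 1 left
Final bins: [7,1,2] [7,1] [8] [8] [8] [8,3].

6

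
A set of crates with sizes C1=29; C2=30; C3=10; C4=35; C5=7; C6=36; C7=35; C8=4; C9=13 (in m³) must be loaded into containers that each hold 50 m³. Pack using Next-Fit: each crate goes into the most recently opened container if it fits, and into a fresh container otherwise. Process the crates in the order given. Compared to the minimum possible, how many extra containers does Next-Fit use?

Next-Fit: [29] [30,10] [35,7] [36] [35,4] [13] → 6 containers.
5 crates exceed 25 m³ (half the capacity), and no two of those can share a container, so at least 5 containers are needed.
An optimal packing achieves that bound: [36,13] [35,10,4] [35,7] [30] [29] → 5 containers.
Excess: 6 − 5 = 1.

1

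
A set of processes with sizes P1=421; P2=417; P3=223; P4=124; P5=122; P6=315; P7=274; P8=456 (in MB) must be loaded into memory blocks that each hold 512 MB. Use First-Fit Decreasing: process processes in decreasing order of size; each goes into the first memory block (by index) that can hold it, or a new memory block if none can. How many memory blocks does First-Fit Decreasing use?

Sorted descending: 456, 421, 417, 315, 274, 223, 124, 122.
Put 456 MB in memory block 1; 56 MB remain.
Put 421 MB in memory block 2; 91 MB remain.
Put 417 MB in memory block 3; 95 MB remain.
Put 315 MB in memory block 4; 197 MB remain.
Put 274 MB in memory block 5; 238 MB remain.
Put 223 MB in memory block 5; 15 MB remain.
Put 124 MB in memory block 4; 73 MB remain.
Put 122 MB in memory block 6; 390 MB remain.

6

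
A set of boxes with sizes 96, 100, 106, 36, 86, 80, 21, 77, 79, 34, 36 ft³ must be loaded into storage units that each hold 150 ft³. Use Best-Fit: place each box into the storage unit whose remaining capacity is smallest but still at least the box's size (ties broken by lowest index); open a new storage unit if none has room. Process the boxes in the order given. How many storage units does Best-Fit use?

Put 96 ft³ in storage unit 1; 54 ft³ remain.
Put 100 ft³ in storage unit 2; 50 ft³ remain.
Put 106 ft³ in storage unit 3; 44 ft³ remain.
Put 36 ft³ in storage unit 3; 8 ft³ remain.
Put 86 ft³ in storage unit 4; 64 ft³ remain.
Put 80 ft³ in storage unit 5; 70 ft³ remain.
Put 21 ft³ in storage unit 2; 29 ft³ remain.
Put 77 ft³ in storage unit 6; 73 ft³ remain.
Put 79 ft³ in storage unit 7; 71 ft³ remain.
Put 34 ft³ in storage unit 1; 20 ft³ remain.
Put 36 ft³ in storage unit 4; 28 ft³ remain.
Final storage units: [96,34] [100,21] [106,36] [86,36] [80] [77] [79].

7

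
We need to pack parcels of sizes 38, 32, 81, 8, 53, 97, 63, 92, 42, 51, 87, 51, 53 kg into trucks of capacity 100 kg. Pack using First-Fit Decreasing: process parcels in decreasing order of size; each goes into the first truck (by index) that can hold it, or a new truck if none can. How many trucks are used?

Sorted descending: 97, 92, 87, 81, 63, 53, 53, 51, 51, 42, 38, 32, 8.
Put 97 kg in truck 1; 3 kg remain.
Put 92 kg in truck 2; 8 kg remain.
Put 87 kg in truck 3; 13 kg remain.
Put 81 kg in truck 4; 19 kg remain.
Put 63 kg in truck 5; 37 kg remain.
Put 53 kg in truck 6; 47 kg remain.
Put 53 kg in truck 7; 47 kg remain.
Put 51 kg in truck 8; 49 kg remain.
Put 51 kg in truck 9; 49 kg remain.
Put 42 kg in truck 6; 5 kg remain.
Put 38 kg in truck 7; 9 kg remain.
Put 32 kg in truck 5; 5 kg remain.
Put 8 kg in truck 2; 0 kg remain.

9 trucks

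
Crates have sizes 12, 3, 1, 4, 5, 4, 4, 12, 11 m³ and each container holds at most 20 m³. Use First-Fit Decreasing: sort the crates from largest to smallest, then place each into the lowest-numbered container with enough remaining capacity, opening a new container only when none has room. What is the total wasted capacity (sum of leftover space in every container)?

4

Sorted descending: 12, 12, 11, 5, 4, 4, 4, 3, 1.
Put 12 m³ in container 1; 8 m³ remain.
Put 12 m³ in container 2; 8 m³ remain.
Put 11 m³ in container 3; 9 m³ remain.
Put 5 m³ in container 1; 3 m³ remain.
Put 4 m³ in container 2; 4 m³ remain.
Put 4 m³ in container 2; 0 m³ remain.
Put 4 m³ in container 3; 5 m³ remain.
Put 3 m³ in container 1; 0 m³ remain.
Put 1 m³ in container 3; 4 m³ remain.
3 containers × 20 m³ = 60 m³; used 56 m³; unused 4 m³.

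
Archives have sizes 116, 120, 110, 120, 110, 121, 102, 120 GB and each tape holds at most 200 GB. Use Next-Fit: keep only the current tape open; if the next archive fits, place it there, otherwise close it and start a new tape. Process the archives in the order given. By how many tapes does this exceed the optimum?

Next-Fit: [116] [120] [110] [120] [110] [121] [102] [120] → 8 tapes.
8 archives exceed 100 GB (half the capacity), and no two of those can share a tape, so at least 8 tapes are needed.
So 8 is already optimal.

0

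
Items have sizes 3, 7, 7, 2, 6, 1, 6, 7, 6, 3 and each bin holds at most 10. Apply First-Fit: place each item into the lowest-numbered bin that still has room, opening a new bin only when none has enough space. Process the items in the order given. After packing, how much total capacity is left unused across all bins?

12

Put 3 in bin 1; 7 remain.
Put 7 in bin 1; 0 remain.
Put 7 in bin 2; 3 remain.
Put 2 in bin 2; 1 remain.
Put 6 in bin 3; 4 remain.
Put 1 in bin 2; 0 remain.
Put 6 in bin 4; 4 remain.
Put 7 in bin 5; 3 remain.
Put 6 in bin 6; 4 remain.
Put 3 in bin 3; 1 remain.
6 bins × 10 = 60; used 48; unused 12.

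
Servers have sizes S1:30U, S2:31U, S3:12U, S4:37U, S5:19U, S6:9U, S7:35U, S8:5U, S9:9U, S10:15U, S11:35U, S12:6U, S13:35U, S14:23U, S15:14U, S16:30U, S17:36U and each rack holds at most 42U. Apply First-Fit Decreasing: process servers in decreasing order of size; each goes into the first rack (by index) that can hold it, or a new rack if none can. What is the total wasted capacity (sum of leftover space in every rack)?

39

Sorted descending: 37, 36, 35, 35, 35, 31, 30, 30, 23, 19, 15, 14, 12, 9, 9, 6, 5.
rack 1: place 37U, 5U left
rack 2: place 36U, 6U left
rack 3: place 35U, 7U left
rack 4: place 35U, 7U left
rack 5: place 35U, 7U left
rack 6: place 31U, 11U left
rack 7: place 30U, 12U left
rack 8: place 30U, 12U left
rack 9: place 23U, 19U left
rack 9: place 19U, 0U left
rack 10: place 15U, 27U left
rack 10: place 14U, 13U left
rack 7: place 12U, 0U left
rack 6: place 9U, 2U left
rack 8: place 9U, 3U left
rack 2: place 6U, 0U left
rack 1: place 5U, 0U left
10 racks × 42U = 420U; used 381U; unused 39U.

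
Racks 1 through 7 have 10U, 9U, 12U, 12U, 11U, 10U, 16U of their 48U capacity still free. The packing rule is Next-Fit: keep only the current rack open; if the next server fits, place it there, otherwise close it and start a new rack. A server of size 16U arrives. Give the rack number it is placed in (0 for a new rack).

7

Next-Fit only looks at rack 7, which has 16U free.
16U fits there.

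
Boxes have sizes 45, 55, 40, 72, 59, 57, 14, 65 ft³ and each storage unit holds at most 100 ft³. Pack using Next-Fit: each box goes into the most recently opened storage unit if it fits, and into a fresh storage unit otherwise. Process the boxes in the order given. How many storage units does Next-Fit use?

45 ft³ → storage unit 1 (remaining 55 ft³)
55 ft³ → storage unit 1 (remaining 0 ft³)
40 ft³ → storage unit 2 (remaining 60 ft³)
72 ft³ → storage unit 3 (remaining 28 ft³)
59 ft³ → storage unit 4 (remaining 41 ft³)
57 ft³ → storage unit 5 (remaining 43 ft³)
14 ft³ → storage unit 5 (remaining 29 ft³)
65 ft³ → storage unit 6 (remaining 35 ft³)
Final storage units: [45,55] [40] [72] [59] [57,14] [65].

6 storage units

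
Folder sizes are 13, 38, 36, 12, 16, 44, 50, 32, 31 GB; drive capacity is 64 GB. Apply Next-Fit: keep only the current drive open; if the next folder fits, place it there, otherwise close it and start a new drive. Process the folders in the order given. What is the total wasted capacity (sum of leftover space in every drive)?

48

13 GB → drive 1 (remaining 51 GB)
38 GB → drive 1 (remaining 13 GB)
36 GB → drive 2 (remaining 28 GB)
12 GB → drive 2 (remaining 16 GB)
16 GB → drive 2 (remaining 0 GB)
44 GB → drive 3 (remaining 20 GB)
50 GB → drive 4 (remaining 14 GB)
32 GB → drive 5 (remaining 32 GB)
31 GB → drive 5 (remaining 1 GB)
5 drives × 64 GB = 320 GB; used 272 GB; unused 48 GB.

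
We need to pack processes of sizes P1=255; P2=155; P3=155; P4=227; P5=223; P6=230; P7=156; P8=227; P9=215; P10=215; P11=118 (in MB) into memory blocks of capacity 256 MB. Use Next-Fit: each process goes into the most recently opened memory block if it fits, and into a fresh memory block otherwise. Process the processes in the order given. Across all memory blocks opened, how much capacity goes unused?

640

memory block 1: place P1 (255 MB), 1 MB left
memory block 2: place P2 (155 MB), 101 MB left
memory block 3: place P3 (155 MB), 101 MB left
memory block 4: place P4 (227 MB), 29 MB left
memory block 5: place P5 (223 MB), 33 MB left
memory block 6: place P6 (230 MB), 26 MB left
memory block 7: place P7 (156 MB), 100 MB left
memory block 8: place P8 (227 MB), 29 MB left
memory block 9: place P9 (215 MB), 41 MB left
memory block 10: place P10 (215 MB), 41 MB left
memory block 11: place P11 (118 MB), 138 MB left
11 memory blocks × 256 MB = 2816 MB; used 2176 MB; unused 640 MB.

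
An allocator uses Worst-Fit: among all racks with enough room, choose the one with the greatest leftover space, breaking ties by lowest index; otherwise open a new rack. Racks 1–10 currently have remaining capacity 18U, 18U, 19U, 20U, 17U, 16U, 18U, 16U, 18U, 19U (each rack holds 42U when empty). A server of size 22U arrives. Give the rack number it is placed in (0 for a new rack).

0

No rack has ≥ 22U free, so a new rack is opened.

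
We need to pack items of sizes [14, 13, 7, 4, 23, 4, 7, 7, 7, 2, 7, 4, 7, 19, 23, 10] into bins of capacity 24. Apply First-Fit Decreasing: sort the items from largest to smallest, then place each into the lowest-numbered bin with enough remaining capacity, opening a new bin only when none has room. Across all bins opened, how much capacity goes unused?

10

Sorted descending: 23, 23, 19, 14, 13, 10, 7, 7, 7, 7, 7, 7, 4, 4, 4, 2.
Put 23 in bin 1; 1 remain.
Put 23 in bin 2; 1 remain.
Put 19 in bin 3; 5 remain.
Put 14 in bin 4; 10 remain.
Put 13 in bin 5; 11 remain.
Put 10 in bin 4; 0 remain.
Put 7 in bin 5; 4 remain.
Put 7 in bin 6; 17 remain.
Put 7 in bin 6; 10 remain.
Put 7 in bin 6; 3 remain.
Put 7 in bin 7; 17 remain.
Put 7 in bin 7; 10 remain.
Put 4 in bin 3; 1 remain.
Put 4 in bin 5; 0 remain.
Put 4 in bin 7; 6 remain.
Put 2 in bin 6; 1 remain.
7 bins × 24 = 168; used 158; unused 10.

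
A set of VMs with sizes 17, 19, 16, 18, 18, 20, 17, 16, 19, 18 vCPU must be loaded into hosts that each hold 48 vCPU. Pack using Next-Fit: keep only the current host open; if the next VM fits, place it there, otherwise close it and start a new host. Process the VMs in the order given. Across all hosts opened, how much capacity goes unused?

62

Put 17 vCPU in host 1; 31 vCPU remain.
Put 19 vCPU in host 1; 12 vCPU remain.
Put 16 vCPU in host 2; 32 vCPU remain.
Put 18 vCPU in host 2; 14 vCPU remain.
Put 18 vCPU in host 3; 30 vCPU remain.
Put 20 vCPU in host 3; 10 vCPU remain.
Put 17 vCPU in host 4; 31 vCPU remain.
Put 16 vCPU in host 4; 15 vCPU remain.
Put 19 vCPU in host 5; 29 vCPU remain.
Put 18 vCPU in host 5; 11 vCPU remain.
5 hosts × 48 vCPU = 240 vCPU; used 178 vCPU; unused 62 vCPU.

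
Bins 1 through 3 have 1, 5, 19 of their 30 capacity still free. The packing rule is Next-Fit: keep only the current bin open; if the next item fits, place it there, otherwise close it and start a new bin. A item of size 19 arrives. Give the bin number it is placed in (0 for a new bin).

3

Next-Fit only looks at bin 3, which has 19 free.
19 fits there.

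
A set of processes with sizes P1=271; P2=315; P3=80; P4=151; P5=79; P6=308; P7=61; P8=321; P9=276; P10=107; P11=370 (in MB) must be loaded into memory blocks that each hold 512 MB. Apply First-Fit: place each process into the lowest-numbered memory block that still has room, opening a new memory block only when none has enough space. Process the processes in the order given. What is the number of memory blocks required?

6 memory blocks

memory block 1: place P1 (271 MB), 241 MB left
memory block 2: place P2 (315 MB), 197 MB left
memory block 1: place P3 (80 MB), 161 MB left
memory block 1: place P4 (151 MB), 10 MB left
memory block 2: place P5 (79 MB), 118 MB left
memory block 3: place P6 (308 MB), 204 MB left
memory block 2: place P7 (61 MB), 57 MB left
memory block 4: place P8 (321 MB), 191 MB left
memory block 5: place P9 (276 MB), 236 MB left
memory block 3: place P10 (107 MB), 97 MB left
memory block 6: place P11 (370 MB), 142 MB left
Final memory blocks: [271,80,151] [315,79,61] [308,107] [321] [276] [370].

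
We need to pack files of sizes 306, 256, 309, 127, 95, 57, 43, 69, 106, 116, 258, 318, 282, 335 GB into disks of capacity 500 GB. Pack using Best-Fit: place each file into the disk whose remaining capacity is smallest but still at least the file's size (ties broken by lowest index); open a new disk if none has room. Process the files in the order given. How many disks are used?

306 GB → disk 1 (remaining 194 GB)
256 GB → disk 2 (remaining 244 GB)
309 GB → disk 3 (remaining 191 GB)
127 GB → disk 3 (remaining 64 GB)
95 GB → disk 1 (remaining 99 GB)
57 GB → disk 3 (remaining 7 GB)
43 GB → disk 1 (remaining 56 GB)
69 GB → disk 2 (remaining 175 GB)
106 GB → disk 2 (remaining 69 GB)
116 GB → disk 4 (remaining 384 GB)
258 GB → disk 4 (remaining 126 GB)
318 GB → disk 5 (remaining 182 GB)
282 GB → disk 6 (remaining 218 GB)
335 GB → disk 7 (remaining 165 GB)
Final disks: [306,95,43] [256,69,106] [309,127,57] [116,258] [318] [282] [335].

7 disks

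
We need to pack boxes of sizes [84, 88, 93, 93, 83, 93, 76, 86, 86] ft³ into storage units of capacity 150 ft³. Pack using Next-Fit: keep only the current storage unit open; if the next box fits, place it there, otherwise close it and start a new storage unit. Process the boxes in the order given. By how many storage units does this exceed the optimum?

Next-Fit: [84] [88] [93] [93] [83] [93] [76] [86] [86] → 9 storage units.
9 boxes exceed 75 ft³ (half the capacity), and no two of those can share a storage unit, so at least 9 storage units are needed.
So 9 is already optimal.

0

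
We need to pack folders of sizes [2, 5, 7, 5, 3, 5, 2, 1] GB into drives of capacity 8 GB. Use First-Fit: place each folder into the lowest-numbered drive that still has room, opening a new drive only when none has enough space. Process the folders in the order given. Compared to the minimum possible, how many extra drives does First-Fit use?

0

First-Fit: [2,5,1] [7] [5,3] [5,2] → 4 drives.
Total size 30 GB; any packing needs at least ⌈30/8⌉ = 4 drives.
So 4 is already optimal.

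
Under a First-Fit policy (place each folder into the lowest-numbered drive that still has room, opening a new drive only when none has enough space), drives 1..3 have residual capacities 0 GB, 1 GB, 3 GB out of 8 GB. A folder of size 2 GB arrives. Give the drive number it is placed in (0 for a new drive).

3

Drives with room: drive 3 (3 GB).
The first with room is drive 3.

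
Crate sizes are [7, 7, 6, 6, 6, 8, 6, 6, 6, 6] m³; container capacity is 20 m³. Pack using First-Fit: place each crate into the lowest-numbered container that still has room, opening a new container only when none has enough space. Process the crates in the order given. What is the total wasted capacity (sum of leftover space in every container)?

container 1: place 7 m³, 13 m³ left
container 1: place 7 m³, 6 m³ left
container 1: place 6 m³, 0 m³ left
container 2: place 6 m³, 14 m³ left
container 2: place 6 m³, 8 m³ left
container 2: place 8 m³, 0 m³ left
container 3: place 6 m³, 14 m³ left
container 3: place 6 m³, 8 m³ left
container 3: place 6 m³, 2 m³ left
container 4: place 6 m³, 14 m³ left
4 containers × 20 m³ = 80 m³; used 64 m³; unused 16 m³.

16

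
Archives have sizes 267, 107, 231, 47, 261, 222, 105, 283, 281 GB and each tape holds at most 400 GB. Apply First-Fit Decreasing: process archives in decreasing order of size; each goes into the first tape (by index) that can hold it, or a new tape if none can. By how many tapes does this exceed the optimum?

First-Fit Decreasing: [283,107] [281,105] [267,47] [261] [231] [222] → 6 tapes.
6 archives exceed 200 GB (half the capacity), and no two of those can share a tape, so at least 6 tapes are needed.
So 6 is already optimal.

0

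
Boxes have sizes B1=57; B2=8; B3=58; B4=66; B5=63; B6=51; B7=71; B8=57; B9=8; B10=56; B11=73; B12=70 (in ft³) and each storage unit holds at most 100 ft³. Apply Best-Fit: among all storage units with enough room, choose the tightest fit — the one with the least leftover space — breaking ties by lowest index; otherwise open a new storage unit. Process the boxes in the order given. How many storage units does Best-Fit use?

Put B1 (57 ft³) in storage unit 1; 43 ft³ remain.
Put B2 (8 ft³) in storage unit 1; 35 ft³ remain.
Put B3 (58 ft³) in storage unit 2; 42 ft³ remain.
Put B4 (66 ft³) in storage unit 3; 34 ft³ remain.
Put B5 (63 ft³) in storage unit 4; 37 ft³ remain.
Put B6 (51 ft³) in storage unit 5; 49 ft³ remain.
Put B7 (71 ft³) in storage unit 6; 29 ft³ remain.
Put B8 (57 ft³) in storage unit 7; 43 ft³ remain.
Put B9 (8 ft³) in storage unit 6; 21 ft³ remain.
Put B10 (56 ft³) in storage unit 8; 44 ft³ remain.
Put B11 (73 ft³) in storage unit 9; 27 ft³ remain.
Put B12 (70 ft³) in storage unit 10; 30 ft³ remain.

10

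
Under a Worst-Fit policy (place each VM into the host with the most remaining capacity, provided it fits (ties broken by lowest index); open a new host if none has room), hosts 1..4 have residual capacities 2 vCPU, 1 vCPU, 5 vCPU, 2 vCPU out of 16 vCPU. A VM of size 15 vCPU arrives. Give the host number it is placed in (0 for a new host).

0

No host has ≥ 15 vCPU free, so a new host is opened.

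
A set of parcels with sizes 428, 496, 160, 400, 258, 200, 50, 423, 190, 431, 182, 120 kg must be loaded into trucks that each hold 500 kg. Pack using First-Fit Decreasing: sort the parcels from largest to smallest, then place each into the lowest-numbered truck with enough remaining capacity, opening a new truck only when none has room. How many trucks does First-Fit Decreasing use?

Sorted descending: 496, 431, 428, 423, 400, 258, 200, 190, 182, 160, 120, 50.
truck 1: place 496 kg, 4 kg left
truck 2: place 431 kg, 69 kg left
truck 3: place 428 kg, 72 kg left
truck 4: place 423 kg, 77 kg left
truck 5: place 400 kg, 100 kg left
truck 6: place 258 kg, 242 kg left
truck 6: place 200 kg, 42 kg left
truck 7: place 190 kg, 310 kg left
truck 7: place 182 kg, 128 kg left
truck 8: place 160 kg, 340 kg left
truck 7: place 120 kg, 8 kg left
truck 2: place 50 kg, 19 kg left
Final trucks: [496] [431,50] [428] [423] [400] [258,200] [190,182,120] [160].

8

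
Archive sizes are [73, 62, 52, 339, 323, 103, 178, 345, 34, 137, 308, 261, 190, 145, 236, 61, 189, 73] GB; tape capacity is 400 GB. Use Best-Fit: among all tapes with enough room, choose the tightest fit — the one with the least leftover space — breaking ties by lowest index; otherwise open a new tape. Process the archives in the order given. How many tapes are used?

73 GB → tape 1 (remaining 327 GB)
62 GB → tape 1 (remaining 265 GB)
52 GB → tape 1 (remaining 213 GB)
339 GB → tape 2 (remaining 61 GB)
323 GB → tape 3 (remaining 77 GB)
103 GB → tape 1 (remaining 110 GB)
178 GB → tape 4 (remaining 222 GB)
345 GB → tape 5 (remaining 55 GB)
34 GB → tape 5 (remaining 21 GB)
137 GB → tape 4 (remaining 85 GB)
308 GB → tape 6 (remaining 92 GB)
261 GB → tape 7 (remaining 139 GB)
190 GB → tape 8 (remaining 210 GB)
145 GB → tape 8 (remaining 65 GB)
236 GB → tape 9 (remaining 164 GB)
61 GB → tape 2 (remaining 0 GB)
189 GB → tape 10 (remaining 211 GB)
73 GB → tape 3 (remaining 4 GB)

10 tapes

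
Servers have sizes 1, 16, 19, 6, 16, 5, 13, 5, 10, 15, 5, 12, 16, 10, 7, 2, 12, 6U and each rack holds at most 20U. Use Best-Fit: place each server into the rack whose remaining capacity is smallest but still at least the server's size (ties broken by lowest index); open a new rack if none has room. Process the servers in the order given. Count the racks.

Put 1U in rack 1; 19U remain.
Put 16U in rack 1; 3U remain.
Put 19U in rack 2; 1U remain.
Put 6U in rack 3; 14U remain.
Put 16U in rack 4; 4U remain.
Put 5U in rack 3; 9U remain.
Put 13U in rack 5; 7U remain.
Put 5U in rack 5; 2U remain.
Put 10U in rack 6; 10U remain.
Put 15U in rack 7; 5U remain.
Put 5U in rack 7; 0U remain.
Put 12U in rack 8; 8U remain.
Put 16U in rack 9; 4U remain.
Put 10U in rack 6; 0U remain.
Put 7U in rack 8; 1U remain.
Put 2U in rack 5; 0U remain.
Put 12U in rack 10; 8U remain.
Put 6U in rack 10; 2U remain.

10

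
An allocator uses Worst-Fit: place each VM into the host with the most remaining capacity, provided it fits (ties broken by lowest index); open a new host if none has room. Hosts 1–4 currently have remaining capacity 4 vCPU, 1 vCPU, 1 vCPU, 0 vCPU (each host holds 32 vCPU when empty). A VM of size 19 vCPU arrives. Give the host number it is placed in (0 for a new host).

0

No host has ≥ 19 vCPU free, so a new host is opened.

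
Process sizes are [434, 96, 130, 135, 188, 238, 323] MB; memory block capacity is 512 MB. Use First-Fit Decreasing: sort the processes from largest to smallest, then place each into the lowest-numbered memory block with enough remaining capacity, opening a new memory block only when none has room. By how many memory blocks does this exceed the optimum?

0

First-Fit Decreasing: [434] [323,188] [238,135,130] [96] → 4 memory blocks.
Total size 1544 MB; any packing needs at least ⌈1544/512⌉ = 4 memory blocks.
So 4 is already optimal.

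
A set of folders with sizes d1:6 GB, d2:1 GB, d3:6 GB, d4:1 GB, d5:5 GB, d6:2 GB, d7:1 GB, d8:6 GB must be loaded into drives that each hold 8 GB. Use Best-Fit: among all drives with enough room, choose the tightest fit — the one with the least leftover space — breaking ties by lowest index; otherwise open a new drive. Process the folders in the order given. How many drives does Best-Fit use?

Put d1 (6 GB) in drive 1; 2 GB remain.
Put d2 (1 GB) in drive 1; 1 GB remain.
Put d3 (6 GB) in drive 2; 2 GB remain.
Put d4 (1 GB) in drive 1; 0 GB remain.
Put d5 (5 GB) in drive 3; 3 GB remain.
Put d6 (2 GB) in drive 2; 0 GB remain.
Put d7 (1 GB) in drive 3; 2 GB remain.
Put d8 (6 GB) in drive 4; 2 GB remain.
Final drives: [6,1,1] [6,2] [5,1] [6].

4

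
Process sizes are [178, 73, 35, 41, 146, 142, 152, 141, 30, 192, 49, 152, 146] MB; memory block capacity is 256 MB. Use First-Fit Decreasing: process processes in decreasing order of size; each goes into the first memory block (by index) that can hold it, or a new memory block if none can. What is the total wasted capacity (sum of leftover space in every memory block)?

571

Sorted descending: 192, 178, 152, 152, 146, 146, 142, 141, 73, 49, 41, 35, 30.
192 MB → memory block 1 (remaining 64 MB)
178 MB → memory block 2 (remaining 78 MB)
152 MB → memory block 3 (remaining 104 MB)
152 MB → memory block 4 (remaining 104 MB)
146 MB → memory block 5 (remaining 110 MB)
146 MB → memory block 6 (remaining 110 MB)
142 MB → memory block 7 (remaining 114 MB)
141 MB → memory block 8 (remaining 115 MB)
73 MB → memory block 2 (remaining 5 MB)
49 MB → memory block 1 (remaining 15 MB)
41 MB → memory block 3 (remaining 63 MB)
35 MB → memory block 3 (remaining 28 MB)
30 MB → memory block 4 (remaining 74 MB)
8 memory blocks × 256 MB = 2048 MB; used 1477 MB; unused 571 MB.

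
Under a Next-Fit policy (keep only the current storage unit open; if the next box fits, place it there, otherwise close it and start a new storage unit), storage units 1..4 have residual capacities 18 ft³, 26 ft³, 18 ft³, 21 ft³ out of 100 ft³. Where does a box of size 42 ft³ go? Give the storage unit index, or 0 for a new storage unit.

0

Next-Fit only looks at storage unit 4, which has 21 ft³ free.
42 ft³ does not fit, so a new storage unit is opened.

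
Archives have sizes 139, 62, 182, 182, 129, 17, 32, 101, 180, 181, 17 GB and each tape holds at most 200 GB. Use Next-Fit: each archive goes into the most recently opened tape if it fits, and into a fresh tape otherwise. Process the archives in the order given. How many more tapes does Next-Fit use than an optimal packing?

Next-Fit: [139] [62] [182] [182] [129,17,32] [101] [180] [181,17] → 8 tapes.
Total size 1222 GB; any packing needs at least ⌈1222/200⌉ = 7 tapes.
An optimal packing achieves that bound: [182,17] [182,17] [181] [180] [139,32] [129,62] [101] → 7 tapes.
Excess: 8 − 7 = 1.

1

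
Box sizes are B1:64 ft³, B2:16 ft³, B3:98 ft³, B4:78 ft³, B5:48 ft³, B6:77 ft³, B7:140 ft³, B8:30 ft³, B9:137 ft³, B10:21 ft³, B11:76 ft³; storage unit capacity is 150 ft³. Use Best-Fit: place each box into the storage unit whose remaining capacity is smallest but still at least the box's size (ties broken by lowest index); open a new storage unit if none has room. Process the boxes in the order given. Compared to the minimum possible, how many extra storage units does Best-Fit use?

Best-Fit: [64,16,30,21] [98,48] [78] [77] [140] [137] [76] → 7 storage units.
Total size 785 ft³; any packing needs at least ⌈785/150⌉ = 6 storage units.
An optimal packing achieves that bound: [140] [137] [98,48] [78,64] [77,30,21,16] [76] → 6 storage units.
Excess: 7 − 6 = 1.

1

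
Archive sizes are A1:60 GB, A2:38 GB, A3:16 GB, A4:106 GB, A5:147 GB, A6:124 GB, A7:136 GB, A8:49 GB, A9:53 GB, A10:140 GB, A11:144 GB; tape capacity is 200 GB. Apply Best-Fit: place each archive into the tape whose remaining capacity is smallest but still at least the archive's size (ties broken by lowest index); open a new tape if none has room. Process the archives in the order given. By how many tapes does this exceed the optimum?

1

Best-Fit: [60,38,16] [106] [147,49] [124] [136,53] [140] [144] → 7 tapes.
Total size 1013 GB; any packing needs at least ⌈1013/200⌉ = 6 tapes.
An optimal packing achieves that bound: [147,53] [144,49] [140,60] [136,38,16] [124] [106] → 6 tapes.
Excess: 7 − 6 = 1.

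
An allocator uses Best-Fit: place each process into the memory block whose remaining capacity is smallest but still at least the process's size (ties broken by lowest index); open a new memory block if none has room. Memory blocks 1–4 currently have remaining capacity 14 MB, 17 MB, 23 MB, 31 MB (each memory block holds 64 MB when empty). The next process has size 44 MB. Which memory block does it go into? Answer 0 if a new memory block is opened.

No memory block has ≥ 44 MB free, so a new memory block is opened.

0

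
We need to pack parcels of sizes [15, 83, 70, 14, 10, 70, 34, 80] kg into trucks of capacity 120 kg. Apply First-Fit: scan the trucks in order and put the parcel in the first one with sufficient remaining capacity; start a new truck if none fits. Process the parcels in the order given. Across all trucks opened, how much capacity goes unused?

104

truck 1: place 15 kg, 105 kg left
truck 1: place 83 kg, 22 kg left
truck 2: place 70 kg, 50 kg left
truck 1: place 14 kg, 8 kg left
truck 2: place 10 kg, 40 kg left
truck 3: place 70 kg, 50 kg left
truck 2: place 34 kg, 6 kg left
truck 4: place 80 kg, 40 kg left
4 trucks × 120 kg = 480 kg; used 376 kg; unused 104 kg.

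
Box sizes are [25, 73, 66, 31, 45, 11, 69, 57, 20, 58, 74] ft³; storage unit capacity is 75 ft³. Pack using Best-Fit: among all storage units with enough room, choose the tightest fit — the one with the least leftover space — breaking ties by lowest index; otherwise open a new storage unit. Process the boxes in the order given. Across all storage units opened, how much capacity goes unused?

Put 25 ft³ in storage unit 1; 50 ft³ remain.
Put 73 ft³ in storage unit 2; 2 ft³ remain.
Put 66 ft³ in storage unit 3; 9 ft³ remain.
Put 31 ft³ in storage unit 1; 19 ft³ remain.
Put 45 ft³ in storage unit 4; 30 ft³ remain.
Put 11 ft³ in storage unit 1; 8 ft³ remain.
Put 69 ft³ in storage unit 5; 6 ft³ remain.
Put 57 ft³ in storage unit 6; 18 ft³ remain.
Put 20 ft³ in storage unit 4; 10 ft³ remain.
Put 58 ft³ in storage unit 7; 17 ft³ remain.
Put 74 ft³ in storage unit 8; 1 ft³ remain.
8 storage units × 75 ft³ = 600 ft³; used 529 ft³; unused 71 ft³.

71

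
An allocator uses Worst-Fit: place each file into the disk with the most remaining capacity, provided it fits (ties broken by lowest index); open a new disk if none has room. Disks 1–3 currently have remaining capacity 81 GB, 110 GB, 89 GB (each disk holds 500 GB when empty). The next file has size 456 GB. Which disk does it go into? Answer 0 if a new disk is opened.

No disk has ≥ 456 GB free, so a new disk is opened.

0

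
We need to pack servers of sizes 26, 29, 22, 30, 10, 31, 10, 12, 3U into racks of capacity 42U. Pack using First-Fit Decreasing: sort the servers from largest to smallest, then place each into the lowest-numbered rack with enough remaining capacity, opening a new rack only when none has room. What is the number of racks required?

Sorted descending: 31, 30, 29, 26, 22, 12, 10, 10, 3.
31U → rack 1 (remaining 11U)
30U → rack 2 (remaining 12U)
29U → rack 3 (remaining 13U)
26U → rack 4 (remaining 16U)
22U → rack 5 (remaining 20U)
12U → rack 2 (remaining 0U)
10U → rack 1 (remaining 1U)
10U → rack 3 (remaining 3U)
3U → rack 3 (remaining 0U)

5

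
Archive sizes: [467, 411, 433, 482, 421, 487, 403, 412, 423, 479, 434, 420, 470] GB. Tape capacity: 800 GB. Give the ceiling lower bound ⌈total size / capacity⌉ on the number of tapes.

8

Total size = 467 + 411 + 433 + 482 + 421 + 487 + 403 + 412 + 423 + 479 + 434 + 420 + 470 = 5742 GB.
⌈5742 / 800⌉ = 8.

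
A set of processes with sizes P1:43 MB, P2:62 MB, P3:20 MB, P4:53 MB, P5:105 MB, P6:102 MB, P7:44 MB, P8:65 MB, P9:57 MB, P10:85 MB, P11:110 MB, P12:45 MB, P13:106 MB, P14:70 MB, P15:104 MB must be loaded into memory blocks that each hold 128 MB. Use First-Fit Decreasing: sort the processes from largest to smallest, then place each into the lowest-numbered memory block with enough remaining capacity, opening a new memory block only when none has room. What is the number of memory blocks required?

Sorted descending: 110, 106, 105, 104, 102, 85, 70, 65, 62, 57, 53, 45, 44, 43, 20.
Put 110 MB in memory block 1; 18 MB remain.
Put 106 MB in memory block 2; 22 MB remain.
Put 105 MB in memory block 3; 23 MB remain.
Put 104 MB in memory block 4; 24 MB remain.
Put 102 MB in memory block 5; 26 MB remain.
Put 85 MB in memory block 6; 43 MB remain.
Put 70 MB in memory block 7; 58 MB remain.
Put 65 MB in memory block 8; 63 MB remain.
Put 62 MB in memory block 8; 1 MB remain.
Put 57 MB in memory block 7; 1 MB remain.
Put 53 MB in memory block 9; 75 MB remain.
Put 45 MB in memory block 9; 30 MB remain.
Put 44 MB in memory block 10; 84 MB remain.
Put 43 MB in memory block 6; 0 MB remain.
Put 20 MB in memory block 2; 2 MB remain.
Final memory blocks: [110] [106,20] [105] [104] [102] [85,43] [70,57] [65,62] [53,45] [44].

10 memory blocks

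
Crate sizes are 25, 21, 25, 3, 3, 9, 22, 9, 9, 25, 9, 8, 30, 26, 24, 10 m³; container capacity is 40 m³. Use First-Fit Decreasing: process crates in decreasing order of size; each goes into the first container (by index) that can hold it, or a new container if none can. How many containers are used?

Sorted descending: 30, 26, 25, 25, 25, 24, 22, 21, 10, 9, 9, 9, 9, 8, 3, 3.
30 m³ → container 1 (remaining 10 m³)
26 m³ → container 2 (remaining 14 m³)
25 m³ → container 3 (remaining 15 m³)
25 m³ → container 4 (remaining 15 m³)
25 m³ → container 5 (remaining 15 m³)
24 m³ → container 6 (remaining 16 m³)
22 m³ → container 7 (remaining 18 m³)
21 m³ → container 8 (remaining 19 m³)
10 m³ → container 1 (remaining 0 m³)
9 m³ → container 2 (remaining 5 m³)
9 m³ → container 3 (remaining 6 m³)
9 m³ → container 4 (remaining 6 m³)
9 m³ → container 5 (remaining 6 m³)
8 m³ → container 6 (remaining 8 m³)
3 m³ → container 2 (remaining 2 m³)
3 m³ → container 3 (remaining 3 m³)
Final containers: [30,10] [26,9,3] [25,9,3] [25,9] [25,9] [24,8] [22] [21].

8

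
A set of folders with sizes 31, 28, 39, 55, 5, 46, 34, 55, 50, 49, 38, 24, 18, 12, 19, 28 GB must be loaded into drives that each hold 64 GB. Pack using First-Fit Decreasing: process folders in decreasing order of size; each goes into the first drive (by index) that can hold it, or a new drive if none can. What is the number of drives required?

9 drives

Sorted descending: 55, 55, 50, 49, 46, 39, 38, 34, 31, 28, 28, 24, 19, 18, 12, 5.
Put 55 GB in drive 1; 9 GB remain.
Put 55 GB in drive 2; 9 GB remain.
Put 50 GB in drive 3; 14 GB remain.
Put 49 GB in drive 4; 15 GB remain.
Put 46 GB in drive 5; 18 GB remain.
Put 39 GB in drive 6; 25 GB remain.
Put 38 GB in drive 7; 26 GB remain.
Put 34 GB in drive 8; 30 GB remain.
Put 31 GB in drive 9; 33 GB remain.
Put 28 GB in drive 8; 2 GB remain.
Put 28 GB in drive 9; 5 GB remain.
Put 24 GB in drive 6; 1 GB remain.
Put 19 GB in drive 7; 7 GB remain.
Put 18 GB in drive 5; 0 GB remain.
Put 12 GB in drive 3; 2 GB remain.
Put 5 GB in drive 1; 4 GB remain.
Final drives: [55,5] [55] [50,12] [49] [46,18] [39,24] [38,19] [34,28] [31,28].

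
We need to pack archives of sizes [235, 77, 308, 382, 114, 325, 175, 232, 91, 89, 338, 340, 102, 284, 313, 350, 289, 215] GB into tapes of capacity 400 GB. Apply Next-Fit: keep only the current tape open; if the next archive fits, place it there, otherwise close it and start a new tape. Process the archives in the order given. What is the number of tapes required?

Put 235 GB in tape 1; 165 GB remain.
Put 77 GB in tape 1; 88 GB remain.
Put 308 GB in tape 2; 92 GB remain.
Put 382 GB in tape 3; 18 GB remain.
Put 114 GB in tape 4; 286 GB remain.
Put 325 GB in tape 5; 75 GB remain.
Put 175 GB in tape 6; 225 GB remain.
Put 232 GB in tape 7; 168 GB remain.
Put 91 GB in tape 7; 77 GB remain.
Put 89 GB in tape 8; 311 GB remain.
Put 338 GB in tape 9; 62 GB remain.
Put 340 GB in tape 10; 60 GB remain.
Put 102 GB in tape 11; 298 GB remain.
Put 284 GB in tape 11; 14 GB remain.
Put 313 GB in tape 12; 87 GB remain.
Put 350 GB in tape 13; 50 GB remain.
Put 289 GB in tape 14; 111 GB remain.
Put 215 GB in tape 15; 185 GB remain.

15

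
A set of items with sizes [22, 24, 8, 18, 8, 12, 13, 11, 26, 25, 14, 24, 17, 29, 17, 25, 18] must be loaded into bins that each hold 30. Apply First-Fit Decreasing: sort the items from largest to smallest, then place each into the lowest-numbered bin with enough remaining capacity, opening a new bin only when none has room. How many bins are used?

Sorted descending: 29, 26, 25, 25, 24, 24, 22, 18, 18, 17, 17, 14, 13, 12, 11, 8, 8.
Put 29 in bin 1; 1 remain.
Put 26 in bin 2; 4 remain.
Put 25 in bin 3; 5 remain.
Put 25 in bin 4; 5 remain.
Put 24 in bin 5; 6 remain.
Put 24 in bin 6; 6 remain.
Put 22 in bin 7; 8 remain.
Put 18 in bin 8; 12 remain.
Put 18 in bin 9; 12 remain.
Put 17 in bin 10; 13 remain.
Put 17 in bin 11; 13 remain.
Put 14 in bin 12; 16 remain.
Put 13 in bin 10; 0 remain.
Put 12 in bin 8; 0 remain.
Put 11 in bin 9; 1 remain.
Put 8 in bin 7; 0 remain.
Put 8 in bin 11; 5 remain.

12 bins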